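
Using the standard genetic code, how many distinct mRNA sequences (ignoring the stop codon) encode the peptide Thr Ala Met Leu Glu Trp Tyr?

Thr: 4 codons.
Ala: 4 codons.
Met: 1 codon.
Leu: 6 codons.
Glu: 2 codons.
Trp: 1 codon.
Tyr: 2 codons.
4 × 4 × 1 × 6 × 2 × 1 × 2 = 384.

384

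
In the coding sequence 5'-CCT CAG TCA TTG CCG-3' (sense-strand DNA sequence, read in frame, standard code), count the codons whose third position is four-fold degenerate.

Codon 1 CCT (Pro): third position 4-fold.
Codon 2 CAG (Gln): third position 2-fold.
Codon 3 TCA (Ser): third position 4-fold.
Codon 4 TTG (Leu): third position 2-fold.
Codon 5 CCG (Pro): third position 4-fold.
Four-fold degenerate third positions: 3.

3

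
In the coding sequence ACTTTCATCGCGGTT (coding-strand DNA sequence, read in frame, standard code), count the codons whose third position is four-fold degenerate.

3

Codon 1 ACT (Thr): third position 4-fold.
Codon 2 TTC (Phe): third position 2-fold.
Codon 3 ATC (Ile): third position 3-fold.
Codon 4 GCG (Ala): third position 4-fold.
Codon 5 GTT (Val): third position 4-fold.
Four-fold degenerate third positions: 3.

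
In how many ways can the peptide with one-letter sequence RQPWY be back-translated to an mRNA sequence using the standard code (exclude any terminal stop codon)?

96

Arg: 6 codons.
Gln: 2 codons.
Pro: 4 codons.
Trp: 1 codon.
Tyr: 2 codons.
6 × 2 × 4 × 1 × 2 = 96.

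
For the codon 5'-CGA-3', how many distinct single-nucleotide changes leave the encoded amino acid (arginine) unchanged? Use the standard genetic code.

4

Position 1: AGA → 1 synonymous.
Position 2: none → 0 synonymous.
Position 3: CGU, CGC, CGG → 3 synonymous.
Total: 1 + 0 + 3 = 4.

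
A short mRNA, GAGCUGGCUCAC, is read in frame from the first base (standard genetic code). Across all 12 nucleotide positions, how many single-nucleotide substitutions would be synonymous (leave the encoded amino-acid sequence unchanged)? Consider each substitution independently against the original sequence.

9

Codon 1 (GAG, Glu): 1 synonymous substitution.
Codon 2 (CUG, Leu): 4 synonymous substitutions.
Codon 3 (GCU, Ala): 3 synonymous substitutions.
Codon 4 (CAC, His): 1 synonymous substitution.
Total: 1 + 4 + 3 + 1 = 9.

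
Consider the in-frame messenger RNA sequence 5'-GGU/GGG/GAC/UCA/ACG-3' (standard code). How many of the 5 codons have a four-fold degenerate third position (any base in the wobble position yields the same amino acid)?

Codon 1 GGU (Gly): third position 4-fold.
Codon 2 GGG (Gly): third position 4-fold.
Codon 3 GAC (Asp): third position 2-fold.
Codon 4 UCA (Ser): third position 4-fold.
Codon 5 ACG (Thr): third position 4-fold.
Four-fold degenerate third positions: 4.

4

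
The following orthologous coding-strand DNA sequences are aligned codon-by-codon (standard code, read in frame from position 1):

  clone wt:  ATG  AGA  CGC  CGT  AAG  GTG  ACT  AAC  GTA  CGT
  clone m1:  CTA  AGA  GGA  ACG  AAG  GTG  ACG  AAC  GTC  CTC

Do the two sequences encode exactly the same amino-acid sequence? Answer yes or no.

no

Codon 1: ATG Met / CTA Leu — nonsynonymous.
Codon 2: AGA Arg / AGA Arg — identical.
Codon 3: CGC Arg / GGA Gly — nonsynonymous.
Codon 4: CGT Arg / ACG Thr — nonsynonymous.
Codon 5: AAG Lys / AAG Lys — identical.
Codon 6: GTG Val / GTG Val — identical.
Codon 7: ACT Thr / ACG Thr — synonymous.
Codon 8: AAC Asn / AAC Asn — identical.
Codon 9: GTA Val / GTC Val — synonymous.
Codon 10: CGT Arg / CTC Leu — nonsynonymous.
Nonsynonymous differences: 4 → different protein.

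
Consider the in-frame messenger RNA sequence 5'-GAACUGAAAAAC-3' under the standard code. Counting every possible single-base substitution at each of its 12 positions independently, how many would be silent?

Codon 1 (GAA, Glu): 1 synonymous substitution.
Codon 2 (CUG, Leu): 4 synonymous substitutions.
Codon 3 (AAA, Lys): 1 synonymous substitution.
Codon 4 (AAC, Asn): 1 synonymous substitution.
Total: 1 + 4 + 1 + 1 = 7.

7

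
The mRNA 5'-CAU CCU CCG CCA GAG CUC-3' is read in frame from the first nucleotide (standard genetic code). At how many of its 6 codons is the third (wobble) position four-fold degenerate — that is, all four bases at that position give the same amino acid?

Codon 1 CAU (His): third position 2-fold.
Codon 2 CCU (Pro): third position 4-fold.
Codon 3 CCG (Pro): third position 4-fold.
Codon 4 CCA (Pro): third position 4-fold.
Codon 5 GAG (Glu): third position 2-fold.
Codon 6 CUC (Leu): third position 4-fold.
Four-fold degenerate third positions: 4.

4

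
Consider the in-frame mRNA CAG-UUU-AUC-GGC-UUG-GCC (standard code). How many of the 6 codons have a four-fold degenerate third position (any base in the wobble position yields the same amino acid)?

2

Codon 1 CAG (Gln): third position 2-fold.
Codon 2 UUU (Phe): third position 2-fold.
Codon 3 AUC (Ile): third position 3-fold.
Codon 4 GGC (Gly): third position 4-fold.
Codon 5 UUG (Leu): third position 2-fold.
Codon 6 GCC (Ala): third position 4-fold.
Four-fold degenerate third positions: 2.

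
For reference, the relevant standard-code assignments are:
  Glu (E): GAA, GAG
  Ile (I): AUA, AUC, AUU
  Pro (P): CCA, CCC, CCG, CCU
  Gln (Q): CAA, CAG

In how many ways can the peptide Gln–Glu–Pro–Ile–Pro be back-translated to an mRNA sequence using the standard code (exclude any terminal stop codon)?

Gln: 2 codons.
Glu: 2 codons.
Pro: 4 codons.
Ile: 3 codons.
Pro: 4 codons.
2 × 2 × 4 × 3 × 4 = 192.

192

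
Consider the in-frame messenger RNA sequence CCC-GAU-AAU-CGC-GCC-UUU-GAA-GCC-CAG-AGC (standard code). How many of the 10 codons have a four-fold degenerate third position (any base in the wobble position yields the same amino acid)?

4

Codon 1 CCC (Pro): third position 4-fold.
Codon 2 GAU (Asp): third position 2-fold.
Codon 3 AAU (Asn): third position 2-fold.
Codon 4 CGC (Arg): third position 4-fold.
Codon 5 GCC (Ala): third position 4-fold.
Codon 6 UUU (Phe): third position 2-fold.
Codon 7 GAA (Glu): third position 2-fold.
Codon 8 GCC (Ala): third position 4-fold.
Codon 9 CAG (Gln): third position 2-fold.
Codon 10 AGC (Ser): third position 2-fold.
Four-fold degenerate third positions: 4.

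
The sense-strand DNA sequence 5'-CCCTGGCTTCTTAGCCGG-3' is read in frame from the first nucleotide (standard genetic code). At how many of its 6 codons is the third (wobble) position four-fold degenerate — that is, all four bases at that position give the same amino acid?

Codon 1 CCC (Pro): third position 4-fold.
Codon 2 TGG (Trp): third position 1-fold.
Codon 3 CTT (Leu): third position 4-fold.
Codon 4 CTT (Leu): third position 4-fold.
Codon 5 AGC (Ser): third position 2-fold.
Codon 6 CGG (Arg): third position 4-fold.
Four-fold degenerate third positions: 4.

4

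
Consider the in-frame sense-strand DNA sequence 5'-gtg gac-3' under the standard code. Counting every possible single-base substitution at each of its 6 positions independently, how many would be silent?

Codon 1 (GTG, Val): 3 synonymous substitutions.
Codon 2 (GAC, Asp): 1 synonymous substitution.
Total: 3 + 1 = 4.

4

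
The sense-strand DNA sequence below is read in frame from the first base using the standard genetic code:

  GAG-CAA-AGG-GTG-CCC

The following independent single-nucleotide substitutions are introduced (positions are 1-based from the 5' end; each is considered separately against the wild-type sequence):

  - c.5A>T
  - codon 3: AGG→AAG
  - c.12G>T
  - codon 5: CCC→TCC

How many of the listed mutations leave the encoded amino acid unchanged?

Codon 2: CAA (Gln) → CTA (Leu) — missense.
Codon 3: AGG (Arg) → AAG (Lys) — missense.
Codon 4: GTG (Val) → GTT (Val) — synonymous.
Codon 5: CCC (Pro) → TCC (Ser) — missense.
Synonymous: 1 of 4.

1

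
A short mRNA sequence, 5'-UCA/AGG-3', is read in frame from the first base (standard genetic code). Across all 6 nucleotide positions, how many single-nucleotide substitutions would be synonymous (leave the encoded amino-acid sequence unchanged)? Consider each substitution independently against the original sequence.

5

Codon 1 (UCA, Ser): 3 synonymous substitutions.
Codon 2 (AGG, Arg): 2 synonymous substitutions.
Total: 3 + 2 = 5.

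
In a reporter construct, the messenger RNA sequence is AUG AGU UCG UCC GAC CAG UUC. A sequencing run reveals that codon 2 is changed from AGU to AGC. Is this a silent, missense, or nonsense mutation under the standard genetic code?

Position 6 falls in codon 2: AGU → Ser.
After the substitution the codon is AGC → Ser.
Both encode Ser, so the change is synonymous.

silent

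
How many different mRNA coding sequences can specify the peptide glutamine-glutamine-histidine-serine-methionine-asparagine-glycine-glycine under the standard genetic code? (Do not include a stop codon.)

1536

Gln: 2 codons.
Gln: 2 codons.
His: 2 codons.
Ser: 6 codons.
Met: 1 codon.
Asn: 2 codons.
Gly: 4 codons.
Gly: 4 codons.
2 × 2 × 2 × 6 × 1 × 2 × 4 × 4 = 1536.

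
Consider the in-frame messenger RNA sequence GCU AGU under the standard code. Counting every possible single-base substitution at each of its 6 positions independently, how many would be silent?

Codon 1 (GCU, Ala): 3 synonymous substitutions.
Codon 2 (AGU, Ser): 1 synonymous substitution.
Total: 3 + 1 = 4.

4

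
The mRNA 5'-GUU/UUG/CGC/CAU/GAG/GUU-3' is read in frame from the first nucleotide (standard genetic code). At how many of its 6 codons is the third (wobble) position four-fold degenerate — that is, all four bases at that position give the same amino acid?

3

Codon 1 GUU (Val): third position 4-fold.
Codon 2 UUG (Leu): third position 2-fold.
Codon 3 CGC (Arg): third position 4-fold.
Codon 4 CAU (His): third position 2-fold.
Codon 5 GAG (Glu): third position 2-fold.
Codon 6 GUU (Val): third position 4-fold.
Four-fold degenerate third positions: 3.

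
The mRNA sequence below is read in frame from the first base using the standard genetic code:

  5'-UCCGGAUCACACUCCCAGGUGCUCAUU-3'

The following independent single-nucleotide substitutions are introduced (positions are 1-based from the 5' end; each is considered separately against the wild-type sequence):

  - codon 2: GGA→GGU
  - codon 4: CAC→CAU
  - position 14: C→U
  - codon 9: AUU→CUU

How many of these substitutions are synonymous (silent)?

Codon 2: GGA (Gly) → GGU (Gly) — synonymous.
Codon 4: CAC (His) → CAU (His) — synonymous.
Codon 5: UCC (Ser) → UUC (Phe) — missense.
Codon 9: AUU (Ile) → CUU (Leu) — missense.
Synonymous: 2 of 4.

2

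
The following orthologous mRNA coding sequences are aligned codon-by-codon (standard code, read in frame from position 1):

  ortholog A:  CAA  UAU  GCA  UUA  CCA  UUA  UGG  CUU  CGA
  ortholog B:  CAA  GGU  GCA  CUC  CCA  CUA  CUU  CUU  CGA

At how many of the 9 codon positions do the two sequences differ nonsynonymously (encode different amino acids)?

2

Codon 1: CAA Gln / CAA Gln — identical.
Codon 2: UAU Tyr / GGU Gly — nonsynonymous.
Codon 3: GCA Ala / GCA Ala — identical.
Codon 4: UUA Leu / CUC Leu — synonymous.
Codon 5: CCA Pro / CCA Pro — identical.
Codon 6: UUA Leu / CUA Leu — synonymous.
Codon 7: UGG Trp / CUU Leu — nonsynonymous.
Codon 8: CUU Leu / CUU Leu — identical.
Codon 9: CGA Arg / CGA Arg — identical.
Nonsynonymous differences: 2.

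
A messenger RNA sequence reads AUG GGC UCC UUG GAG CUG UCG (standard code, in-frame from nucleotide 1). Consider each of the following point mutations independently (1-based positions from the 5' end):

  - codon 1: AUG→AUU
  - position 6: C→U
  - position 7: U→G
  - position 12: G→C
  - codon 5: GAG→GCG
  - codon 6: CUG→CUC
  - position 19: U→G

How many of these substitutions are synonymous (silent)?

Codon 1: AUG (Met) → AUU (Ile) — missense.
Codon 2: GGC (Gly) → GGU (Gly) — synonymous.
Codon 3: UCC (Ser) → GCC (Ala) — missense.
Codon 4: UUG (Leu) → UUC (Phe) — missense.
Codon 5: GAG (Glu) → GCG (Ala) — missense.
Codon 6: CUG (Leu) → CUC (Leu) — synonymous.
Codon 7: UCG (Ser) → GCG (Ala) — missense.
Synonymous: 2 of 7.

2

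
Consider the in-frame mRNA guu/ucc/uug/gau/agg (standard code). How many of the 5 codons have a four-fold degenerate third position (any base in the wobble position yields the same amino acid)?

Codon 1 GUU (Val): third position 4-fold.
Codon 2 UCC (Ser): third position 4-fold.
Codon 3 UUG (Leu): third position 2-fold.
Codon 4 GAU (Asp): third position 2-fold.
Codon 5 AGG (Arg): third position 2-fold.
Four-fold degenerate third positions: 2.

2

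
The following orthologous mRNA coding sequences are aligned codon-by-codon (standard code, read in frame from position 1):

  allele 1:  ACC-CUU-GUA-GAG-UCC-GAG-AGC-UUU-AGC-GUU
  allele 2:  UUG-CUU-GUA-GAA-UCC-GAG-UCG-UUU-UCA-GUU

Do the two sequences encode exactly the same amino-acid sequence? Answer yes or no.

no

Codon 1: ACC Thr / UUG Leu — nonsynonymous.
Codon 2: CUU Leu / CUU Leu — identical.
Codon 3: GUA Val / GUA Val — identical.
Codon 4: GAG Glu / GAA Glu — synonymous.
Codon 5: UCC Ser / UCC Ser — identical.
Codon 6: GAG Glu / GAG Glu — identical.
Codon 7: AGC Ser / UCG Ser — synonymous.
Codon 8: UUU Phe / UUU Phe — identical.
Codon 9: AGC Ser / UCA Ser — synonymous.
Codon 10: GUU Val / GUU Val — identical.
Nonsynonymous differences: 1 → different protein.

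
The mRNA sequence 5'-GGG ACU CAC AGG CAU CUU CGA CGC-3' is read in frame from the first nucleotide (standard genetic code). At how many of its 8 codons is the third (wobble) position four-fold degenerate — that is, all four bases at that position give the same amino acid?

5

Codon 1 GGG (Gly): third position 4-fold.
Codon 2 ACU (Thr): third position 4-fold.
Codon 3 CAC (His): third position 2-fold.
Codon 4 AGG (Arg): third position 2-fold.
Codon 5 CAU (His): third position 2-fold.
Codon 6 CUU (Leu): third position 4-fold.
Codon 7 CGA (Arg): third position 4-fold.
Codon 8 CGC (Arg): third position 4-fold.
Four-fold degenerate third positions: 5.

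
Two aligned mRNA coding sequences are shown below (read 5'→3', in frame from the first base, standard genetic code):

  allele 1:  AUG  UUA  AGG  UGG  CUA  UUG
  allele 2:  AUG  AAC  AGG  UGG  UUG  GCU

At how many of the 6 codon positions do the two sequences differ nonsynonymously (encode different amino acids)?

2

Codon 1: AUG Met / AUG Met — identical.
Codon 2: UUA Leu / AAC Asn — nonsynonymous.
Codon 3: AGG Arg / AGG Arg — identical.
Codon 4: UGG Trp / UGG Trp — identical.
Codon 5: CUA Leu / UUG Leu — synonymous.
Codon 6: UUG Leu / GCU Ala — nonsynonymous.
Nonsynonymous differences: 2.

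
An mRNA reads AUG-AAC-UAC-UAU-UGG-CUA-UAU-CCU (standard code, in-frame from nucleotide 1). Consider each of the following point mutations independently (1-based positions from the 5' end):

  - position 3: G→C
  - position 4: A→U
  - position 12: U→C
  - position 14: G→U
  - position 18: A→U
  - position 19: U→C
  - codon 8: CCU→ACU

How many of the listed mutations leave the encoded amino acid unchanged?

2

Codon 1: AUG (Met) → AUC (Ile) — missense.
Codon 2: AAC (Asn) → UAC (Tyr) — missense.
Codon 4: UAU (Tyr) → UAC (Tyr) — synonymous.
Codon 5: UGG (Trp) → UUG (Leu) — missense.
Codon 6: CUA (Leu) → CUU (Leu) — synonymous.
Codon 7: UAU (Tyr) → CAU (His) — missense.
Codon 8: CCU (Pro) → ACU (Thr) — missense.
Synonymous: 2 of 7.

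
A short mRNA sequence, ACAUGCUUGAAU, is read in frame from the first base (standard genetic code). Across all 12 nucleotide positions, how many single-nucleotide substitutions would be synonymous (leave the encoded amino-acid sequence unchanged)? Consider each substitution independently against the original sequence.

Codon 1 (ACA, Thr): 3 synonymous substitutions.
Codon 2 (UGC, Cys): 1 synonymous substitution.
Codon 3 (UUG, Leu): 2 synonymous substitutions.
Codon 4 (AAU, Asn): 1 synonymous substitution.
Total: 3 + 1 + 2 + 1 = 7.

7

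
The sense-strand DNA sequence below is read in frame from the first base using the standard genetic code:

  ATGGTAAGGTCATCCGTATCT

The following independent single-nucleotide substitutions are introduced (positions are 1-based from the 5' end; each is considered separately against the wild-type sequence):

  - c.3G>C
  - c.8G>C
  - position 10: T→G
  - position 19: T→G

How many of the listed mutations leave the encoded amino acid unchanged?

Codon 1: ATG (Met) → ATC (Ile) — missense.
Codon 3: AGG (Arg) → ACG (Thr) — missense.
Codon 4: TCA (Ser) → GCA (Ala) — missense.
Codon 7: TCT (Ser) → GCT (Ala) — missense.
Synonymous: 0 of 4.

0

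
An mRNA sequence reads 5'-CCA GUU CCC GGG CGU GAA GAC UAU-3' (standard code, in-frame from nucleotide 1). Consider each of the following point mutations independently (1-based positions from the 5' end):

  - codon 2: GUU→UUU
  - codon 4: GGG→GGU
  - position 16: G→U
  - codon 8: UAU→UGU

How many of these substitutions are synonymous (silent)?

Codon 2: GUU (Val) → UUU (Phe) — missense.
Codon 4: GGG (Gly) → GGU (Gly) — synonymous.
Codon 6: GAA (Glu) → UAA (Stop) — nonsense.
Codon 8: UAU (Tyr) → UGU (Cys) — missense.
Synonymous: 1 of 4.

1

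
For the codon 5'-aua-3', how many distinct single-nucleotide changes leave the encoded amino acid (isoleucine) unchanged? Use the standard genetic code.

2

Position 1: none → 0 synonymous.
Position 2: none → 0 synonymous.
Position 3: AUU, AUC → 2 synonymous.
Total: 0 + 0 + 2 = 2.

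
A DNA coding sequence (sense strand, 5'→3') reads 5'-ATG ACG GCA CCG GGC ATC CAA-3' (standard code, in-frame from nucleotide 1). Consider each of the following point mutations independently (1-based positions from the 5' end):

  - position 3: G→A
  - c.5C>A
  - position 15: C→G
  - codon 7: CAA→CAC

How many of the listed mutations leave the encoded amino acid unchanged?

Codon 1: ATG (Met) → ATA (Ile) — missense.
Codon 2: ACG (Thr) → AAG (Lys) — missense.
Codon 5: GGC (Gly) → GGG (Gly) — synonymous.
Codon 7: CAA (Gln) → CAC (His) — missense.
Synonymous: 1 of 4.

1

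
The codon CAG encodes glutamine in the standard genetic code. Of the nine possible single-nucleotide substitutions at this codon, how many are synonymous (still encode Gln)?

1

Position 1: none → 0 synonymous.
Position 2: none → 0 synonymous.
Position 3: CAA → 1 synonymous.
Total: 0 + 0 + 1 = 1.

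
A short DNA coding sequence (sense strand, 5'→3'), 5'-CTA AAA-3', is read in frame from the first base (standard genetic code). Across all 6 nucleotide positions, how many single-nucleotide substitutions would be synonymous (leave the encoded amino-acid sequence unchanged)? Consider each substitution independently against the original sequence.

Codon 1 (CTA, Leu): 4 synonymous substitutions.
Codon 2 (AAA, Lys): 1 synonymous substitution.
Total: 4 + 1 = 5.

5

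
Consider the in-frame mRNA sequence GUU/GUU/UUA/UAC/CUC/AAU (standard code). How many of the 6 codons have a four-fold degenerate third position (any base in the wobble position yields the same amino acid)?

3

Codon 1 GUU (Val): third position 4-fold.
Codon 2 GUU (Val): third position 4-fold.
Codon 3 UUA (Leu): third position 2-fold.
Codon 4 UAC (Tyr): third position 2-fold.
Codon 5 CUC (Leu): third position 4-fold.
Codon 6 AAU (Asn): third position 2-fold.
Four-fold degenerate third positions: 3.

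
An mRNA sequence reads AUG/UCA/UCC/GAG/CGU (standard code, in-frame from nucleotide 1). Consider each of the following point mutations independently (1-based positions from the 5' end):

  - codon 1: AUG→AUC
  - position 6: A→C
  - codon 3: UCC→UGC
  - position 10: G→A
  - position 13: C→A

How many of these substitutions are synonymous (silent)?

Codon 1: AUG (Met) → AUC (Ile) — missense.
Codon 2: UCA (Ser) → UCC (Ser) — synonymous.
Codon 3: UCC (Ser) → UGC (Cys) — missense.
Codon 4: GAG (Glu) → AAG (Lys) — missense.
Codon 5: CGU (Arg) → AGU (Ser) — missense.
Synonymous: 1 of 5.

1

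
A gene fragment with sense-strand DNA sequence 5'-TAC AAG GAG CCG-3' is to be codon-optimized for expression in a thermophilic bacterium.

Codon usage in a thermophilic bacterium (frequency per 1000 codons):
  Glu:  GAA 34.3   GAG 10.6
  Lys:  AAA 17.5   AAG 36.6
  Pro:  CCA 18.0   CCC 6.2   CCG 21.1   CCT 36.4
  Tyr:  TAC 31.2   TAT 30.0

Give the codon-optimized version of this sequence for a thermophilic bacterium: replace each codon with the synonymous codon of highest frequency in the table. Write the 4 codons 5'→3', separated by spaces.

TAC AAG GAA CCT

Codon 1 (Tyr): best is TAC at 31.2.
Codon 2 (Lys): best is AAG at 36.6.
Codon 3 (Glu): best is GAA at 34.3.
Codon 4 (Pro): best is CCT at 36.4.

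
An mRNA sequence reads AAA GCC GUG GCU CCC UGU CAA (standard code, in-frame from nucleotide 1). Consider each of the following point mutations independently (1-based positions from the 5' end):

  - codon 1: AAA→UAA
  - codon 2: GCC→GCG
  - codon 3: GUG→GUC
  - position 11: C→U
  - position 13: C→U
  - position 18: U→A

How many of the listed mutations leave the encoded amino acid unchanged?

Codon 1: AAA (Lys) → UAA (Stop) — nonsense.
Codon 2: GCC (Ala) → GCG (Ala) — synonymous.
Codon 3: GUG (Val) → GUC (Val) — synonymous.
Codon 4: GCU (Ala) → GUU (Val) — missense.
Codon 5: CCC (Pro) → UCC (Ser) — missense.
Codon 6: UGU (Cys) → UGA (Stop) — nonsense.
Synonymous: 2 of 6.

2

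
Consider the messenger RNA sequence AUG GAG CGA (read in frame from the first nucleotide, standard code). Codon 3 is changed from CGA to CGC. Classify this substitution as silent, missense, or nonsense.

Position 9 falls in codon 3: CGA → Arg.
After the substitution the codon is CGC → Arg.
Both encode Arg, so the change is synonymous.

silent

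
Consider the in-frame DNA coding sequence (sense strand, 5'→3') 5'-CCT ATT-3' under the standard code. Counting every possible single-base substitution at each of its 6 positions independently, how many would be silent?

5

Codon 1 (CCT, Pro): 3 synonymous substitutions.
Codon 2 (ATT, Ile): 2 synonymous substitutions.
Total: 3 + 2 = 5.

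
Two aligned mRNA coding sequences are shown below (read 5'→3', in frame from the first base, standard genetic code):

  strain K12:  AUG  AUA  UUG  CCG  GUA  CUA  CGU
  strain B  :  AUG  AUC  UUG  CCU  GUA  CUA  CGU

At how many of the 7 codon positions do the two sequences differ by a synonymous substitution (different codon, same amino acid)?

Codon 1: AUG Met / AUG Met — identical.
Codon 2: AUA Ile / AUC Ile — synonymous.
Codon 3: UUG Leu / UUG Leu — identical.
Codon 4: CCG Pro / CCU Pro — synonymous.
Codon 5: GUA Val / GUA Val — identical.
Codon 6: CUA Leu / CUA Leu — identical.
Codon 7: CGU Arg / CGU Arg — identical.
Synonymous differences: 2.

2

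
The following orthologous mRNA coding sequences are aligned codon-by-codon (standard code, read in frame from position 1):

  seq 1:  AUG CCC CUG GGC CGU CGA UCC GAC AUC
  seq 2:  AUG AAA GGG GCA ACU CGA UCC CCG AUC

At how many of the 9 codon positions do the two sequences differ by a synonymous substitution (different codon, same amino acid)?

Codon 1: AUG Met / AUG Met — identical.
Codon 2: CCC Pro / AAA Lys — nonsynonymous.
Codon 3: CUG Leu / GGG Gly — nonsynonymous.
Codon 4: GGC Gly / GCA Ala — nonsynonymous.
Codon 5: CGU Arg / ACU Thr — nonsynonymous.
Codon 6: CGA Arg / CGA Arg — identical.
Codon 7: UCC Ser / UCC Ser — identical.
Codon 8: GAC Asp / CCG Pro — nonsynonymous.
Codon 9: AUC Ile / AUC Ile — identical.
Synonymous differences: 0.

0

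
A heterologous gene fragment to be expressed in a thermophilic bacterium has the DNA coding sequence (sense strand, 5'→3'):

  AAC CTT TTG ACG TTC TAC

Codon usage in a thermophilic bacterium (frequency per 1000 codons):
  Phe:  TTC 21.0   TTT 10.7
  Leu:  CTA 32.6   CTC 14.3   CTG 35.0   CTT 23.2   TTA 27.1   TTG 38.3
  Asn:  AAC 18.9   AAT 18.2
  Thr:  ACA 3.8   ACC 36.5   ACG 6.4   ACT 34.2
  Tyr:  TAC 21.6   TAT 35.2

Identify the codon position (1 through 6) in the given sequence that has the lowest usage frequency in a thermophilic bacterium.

4

Codon 1 AAC (Asn): 18.9 per 1000.
Codon 2 CTT (Leu): 23.2 per 1000.
Codon 3 TTG (Leu): 38.3 per 1000.
Codon 4 ACG (Thr): 6.4 per 1000.
Codon 5 TTC (Phe): 21.0 per 1000.
Codon 6 TAC (Tyr): 21.6 per 1000.
Lowest frequency is 6.4 at codon 4.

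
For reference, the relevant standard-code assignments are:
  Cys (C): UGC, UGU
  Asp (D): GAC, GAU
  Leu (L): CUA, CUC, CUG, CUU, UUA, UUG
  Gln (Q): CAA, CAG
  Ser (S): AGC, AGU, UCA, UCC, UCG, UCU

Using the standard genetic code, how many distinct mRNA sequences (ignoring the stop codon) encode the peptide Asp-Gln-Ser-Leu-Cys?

288

Asp: 2 codons.
Gln: 2 codons.
Ser: 6 codons.
Leu: 6 codons.
Cys: 2 codons.
2 × 2 × 6 × 6 × 2 = 288.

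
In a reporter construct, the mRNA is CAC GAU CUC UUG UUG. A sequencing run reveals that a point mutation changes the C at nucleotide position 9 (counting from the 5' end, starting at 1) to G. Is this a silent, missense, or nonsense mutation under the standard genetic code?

Position 9 falls in codon 3: CUC → Leu.
After the substitution the codon is CUG → Leu.
Both encode Leu, so the change is synonymous.

silent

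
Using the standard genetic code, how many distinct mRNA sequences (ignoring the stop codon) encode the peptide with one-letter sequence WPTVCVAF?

Trp: 1 codon.
Pro: 4 codons.
Thr: 4 codons.
Val: 4 codons.
Cys: 2 codons.
Val: 4 codons.
Ala: 4 codons.
Phe: 2 codons.
1 × 4 × 4 × 4 × 2 × 4 × 4 × 2 = 4096.

4096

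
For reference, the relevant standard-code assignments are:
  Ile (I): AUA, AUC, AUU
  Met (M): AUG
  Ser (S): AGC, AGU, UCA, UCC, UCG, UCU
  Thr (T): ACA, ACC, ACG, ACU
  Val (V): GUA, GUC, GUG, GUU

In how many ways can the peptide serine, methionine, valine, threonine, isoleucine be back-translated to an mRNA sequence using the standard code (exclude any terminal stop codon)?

288

Ser: 6 codons.
Met: 1 codon.
Val: 4 codons.
Thr: 4 codons.
Ile: 3 codons.
6 × 1 × 4 × 4 × 3 = 288.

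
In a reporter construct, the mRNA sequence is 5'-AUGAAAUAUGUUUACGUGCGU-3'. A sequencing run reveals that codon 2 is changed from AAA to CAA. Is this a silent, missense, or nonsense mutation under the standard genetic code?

Position 4 falls in codon 2: AAA → Lys.
After the substitution the codon is CAA → Gln.
Lys ≠ Gln, so this is a missense mutation.

missense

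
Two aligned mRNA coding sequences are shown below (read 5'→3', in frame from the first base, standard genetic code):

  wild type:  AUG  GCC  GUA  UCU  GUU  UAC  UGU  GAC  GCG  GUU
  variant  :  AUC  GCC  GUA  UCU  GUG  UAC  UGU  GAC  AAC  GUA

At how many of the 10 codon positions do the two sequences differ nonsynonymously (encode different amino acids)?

Codon 1: AUG Met / AUC Ile — nonsynonymous.
Codon 2: GCC Ala / GCC Ala — identical.
Codon 3: GUA Val / GUA Val — identical.
Codon 4: UCU Ser / UCU Ser — identical.
Codon 5: GUU Val / GUG Val — synonymous.
Codon 6: UAC Tyr / UAC Tyr — identical.
Codon 7: UGU Cys / UGU Cys — identical.
Codon 8: GAC Asp / GAC Asp — identical.
Codon 9: GCG Ala / AAC Asn — nonsynonymous.
Codon 10: GUU Val / GUA Val — synonymous.
Nonsynonymous differences: 2.

2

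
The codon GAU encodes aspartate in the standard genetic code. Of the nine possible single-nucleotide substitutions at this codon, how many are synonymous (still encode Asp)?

Position 1: none → 0 synonymous.
Position 2: none → 0 synonymous.
Position 3: GAC → 1 synonymous.
Total: 0 + 0 + 1 = 1.

1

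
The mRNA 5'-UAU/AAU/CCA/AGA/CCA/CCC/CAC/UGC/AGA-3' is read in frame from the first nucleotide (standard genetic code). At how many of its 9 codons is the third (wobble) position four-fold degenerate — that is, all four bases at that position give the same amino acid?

3

Codon 1 UAU (Tyr): third position 2-fold.
Codon 2 AAU (Asn): third position 2-fold.
Codon 3 CCA (Pro): third position 4-fold.
Codon 4 AGA (Arg): third position 2-fold.
Codon 5 CCA (Pro): third position 4-fold.
Codon 6 CCC (Pro): third position 4-fold.
Codon 7 CAC (His): third position 2-fold.
Codon 8 UGC (Cys): third position 2-fold.
Codon 9 AGA (Arg): third position 2-fold.
Four-fold degenerate third positions: 3.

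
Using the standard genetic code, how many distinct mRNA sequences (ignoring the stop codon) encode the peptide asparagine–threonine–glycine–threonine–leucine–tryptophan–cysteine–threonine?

Asn: 2 codons.
Thr: 4 codons.
Gly: 4 codons.
Thr: 4 codons.
Leu: 6 codons.
Trp: 1 codon.
Cys: 2 codons.
Thr: 4 codons.
2 × 4 × 4 × 4 × 6 × 1 × 2 × 4 = 6144.

6144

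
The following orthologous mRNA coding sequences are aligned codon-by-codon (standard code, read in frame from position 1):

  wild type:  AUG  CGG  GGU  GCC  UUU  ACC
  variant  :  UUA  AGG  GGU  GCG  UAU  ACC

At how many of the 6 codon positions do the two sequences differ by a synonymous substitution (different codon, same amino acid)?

2

Codon 1: AUG Met / UUA Leu — nonsynonymous.
Codon 2: CGG Arg / AGG Arg — synonymous.
Codon 3: GGU Gly / GGU Gly — identical.
Codon 4: GCC Ala / GCG Ala — synonymous.
Codon 5: UUU Phe / UAU Tyr — nonsynonymous.
Codon 6: ACC Thr / ACC Thr — identical.
Synonymous differences: 2.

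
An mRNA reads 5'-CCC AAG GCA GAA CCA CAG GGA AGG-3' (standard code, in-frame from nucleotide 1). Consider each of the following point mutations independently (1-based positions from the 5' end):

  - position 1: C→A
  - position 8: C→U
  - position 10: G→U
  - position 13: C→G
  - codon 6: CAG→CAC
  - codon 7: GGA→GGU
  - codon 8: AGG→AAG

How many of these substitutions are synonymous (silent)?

1

Codon 1: CCC (Pro) → ACC (Thr) — missense.
Codon 3: GCA (Ala) → GUA (Val) — missense.
Codon 4: GAA (Glu) → UAA (Stop) — nonsense.
Codon 5: CCA (Pro) → GCA (Ala) — missense.
Codon 6: CAG (Gln) → CAC (His) — missense.
Codon 7: GGA (Gly) → GGU (Gly) — synonymous.
Codon 8: AGG (Arg) → AAG (Lys) — missense.
Synonymous: 1 of 7.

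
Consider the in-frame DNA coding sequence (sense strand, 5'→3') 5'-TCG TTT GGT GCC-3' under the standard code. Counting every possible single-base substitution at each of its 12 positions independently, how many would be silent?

Codon 1 (TCG, Ser): 3 synonymous substitutions.
Codon 2 (TTT, Phe): 1 synonymous substitution.
Codon 3 (GGT, Gly): 3 synonymous substitutions.
Codon 4 (GCC, Ala): 3 synonymous substitutions.
Total: 3 + 1 + 3 + 3 = 10.

10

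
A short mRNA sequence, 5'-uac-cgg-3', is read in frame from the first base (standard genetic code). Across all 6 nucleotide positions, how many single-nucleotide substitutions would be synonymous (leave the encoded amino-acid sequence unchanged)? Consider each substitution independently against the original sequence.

5

Codon 1 (UAC, Tyr): 1 synonymous substitution.
Codon 2 (CGG, Arg): 4 synonymous substitutions.
Total: 1 + 4 = 5.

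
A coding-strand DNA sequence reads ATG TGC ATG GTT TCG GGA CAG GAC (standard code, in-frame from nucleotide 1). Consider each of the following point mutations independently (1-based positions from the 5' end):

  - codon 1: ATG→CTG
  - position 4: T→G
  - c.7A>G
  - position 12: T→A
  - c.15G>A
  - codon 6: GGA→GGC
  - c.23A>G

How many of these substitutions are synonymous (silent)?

3

Codon 1: ATG (Met) → CTG (Leu) — missense.
Codon 2: TGC (Cys) → GGC (Gly) — missense.
Codon 3: ATG (Met) → GTG (Val) — missense.
Codon 4: GTT (Val) → GTA (Val) — synonymous.
Codon 5: TCG (Ser) → TCA (Ser) — synonymous.
Codon 6: GGA (Gly) → GGC (Gly) — synonymous.
Codon 8: GAC (Asp) → GGC (Gly) — missense.
Synonymous: 3 of 7.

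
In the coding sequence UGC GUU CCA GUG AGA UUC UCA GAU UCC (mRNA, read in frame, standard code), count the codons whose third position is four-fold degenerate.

Codon 1 UGC (Cys): third position 2-fold.
Codon 2 GUU (Val): third position 4-fold.
Codon 3 CCA (Pro): third position 4-fold.
Codon 4 GUG (Val): third position 4-fold.
Codon 5 AGA (Arg): third position 2-fold.
Codon 6 UUC (Phe): third position 2-fold.
Codon 7 UCA (Ser): third position 4-fold.
Codon 8 GAU (Asp): third position 2-fold.
Codon 9 UCC (Ser): third position 4-fold.
Four-fold degenerate third positions: 5.

5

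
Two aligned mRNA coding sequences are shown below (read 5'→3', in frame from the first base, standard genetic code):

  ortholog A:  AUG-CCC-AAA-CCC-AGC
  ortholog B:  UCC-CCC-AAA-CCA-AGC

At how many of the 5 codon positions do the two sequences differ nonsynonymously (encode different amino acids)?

1

Codon 1: AUG Met / UCC Ser — nonsynonymous.
Codon 2: CCC Pro / CCC Pro — identical.
Codon 3: AAA Lys / AAA Lys — identical.
Codon 4: CCC Pro / CCA Pro — synonymous.
Codon 5: AGC Ser / AGC Ser — identical.
Nonsynonymous differences: 1.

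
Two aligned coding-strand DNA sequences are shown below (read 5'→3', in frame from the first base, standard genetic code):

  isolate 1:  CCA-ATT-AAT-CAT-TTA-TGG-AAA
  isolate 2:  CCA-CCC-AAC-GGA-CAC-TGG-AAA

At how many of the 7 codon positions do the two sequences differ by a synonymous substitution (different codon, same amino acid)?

Codon 1: CCA Pro / CCA Pro — identical.
Codon 2: ATT Ile / CCC Pro — nonsynonymous.
Codon 3: AAT Asn / AAC Asn — synonymous.
Codon 4: CAT His / GGA Gly — nonsynonymous.
Codon 5: TTA Leu / CAC His — nonsynonymous.
Codon 6: TGG Trp / TGG Trp — identical.
Codon 7: AAA Lys / AAA Lys — identical.
Synonymous differences: 1.

1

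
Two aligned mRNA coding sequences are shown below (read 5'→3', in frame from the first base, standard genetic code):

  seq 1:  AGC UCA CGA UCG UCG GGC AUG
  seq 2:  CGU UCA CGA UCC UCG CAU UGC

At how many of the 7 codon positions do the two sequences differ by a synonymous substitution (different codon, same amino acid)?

1

Codon 1: AGC Ser / CGU Arg — nonsynonymous.
Codon 2: UCA Ser / UCA Ser — identical.
Codon 3: CGA Arg / CGA Arg — identical.
Codon 4: UCG Ser / UCC Ser — synonymous.
Codon 5: UCG Ser / UCG Ser — identical.
Codon 6: GGC Gly / CAU His — nonsynonymous.
Codon 7: AUG Met / UGC Cys — nonsynonymous.
Synonymous differences: 1.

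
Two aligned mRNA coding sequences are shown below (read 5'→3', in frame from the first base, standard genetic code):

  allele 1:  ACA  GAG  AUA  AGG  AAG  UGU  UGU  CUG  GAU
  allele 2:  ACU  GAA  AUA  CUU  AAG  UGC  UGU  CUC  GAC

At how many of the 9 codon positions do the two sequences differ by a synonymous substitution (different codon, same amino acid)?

5

Codon 1: ACA Thr / ACU Thr — synonymous.
Codon 2: GAG Glu / GAA Glu — synonymous.
Codon 3: AUA Ile / AUA Ile — identical.
Codon 4: AGG Arg / CUU Leu — nonsynonymous.
Codon 5: AAG Lys / AAG Lys — identical.
Codon 6: UGU Cys / UGC Cys — synonymous.
Codon 7: UGU Cys / UGU Cys — identical.
Codon 8: CUG Leu / CUC Leu — synonymous.
Codon 9: GAU Asp / GAC Asp — synonymous.
Synonymous differences: 5.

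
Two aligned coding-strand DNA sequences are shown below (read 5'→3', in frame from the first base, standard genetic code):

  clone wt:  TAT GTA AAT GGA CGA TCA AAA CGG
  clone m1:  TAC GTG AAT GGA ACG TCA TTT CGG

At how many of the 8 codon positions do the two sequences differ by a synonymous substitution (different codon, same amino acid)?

2

Codon 1: TAT Tyr / TAC Tyr — synonymous.
Codon 2: GTA Val / GTG Val — synonymous.
Codon 3: AAT Asn / AAT Asn — identical.
Codon 4: GGA Gly / GGA Gly — identical.
Codon 5: CGA Arg / ACG Thr — nonsynonymous.
Codon 6: TCA Ser / TCA Ser — identical.
Codon 7: AAA Lys / TTT Phe — nonsynonymous.
Codon 8: CGG Arg / CGG Arg — identical.
Synonymous differences: 2.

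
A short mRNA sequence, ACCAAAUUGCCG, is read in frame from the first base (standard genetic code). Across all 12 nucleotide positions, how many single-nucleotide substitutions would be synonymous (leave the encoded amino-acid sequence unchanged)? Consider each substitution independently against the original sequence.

9

Codon 1 (ACC, Thr): 3 synonymous substitutions.
Codon 2 (AAA, Lys): 1 synonymous substitution.
Codon 3 (UUG, Leu): 2 synonymous substitutions.
Codon 4 (CCG, Pro): 3 synonymous substitutions.
Total: 3 + 1 + 2 + 3 = 9.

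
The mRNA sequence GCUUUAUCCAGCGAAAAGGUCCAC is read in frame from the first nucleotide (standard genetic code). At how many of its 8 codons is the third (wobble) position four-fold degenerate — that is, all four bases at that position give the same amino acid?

3

Codon 1 GCU (Ala): third position 4-fold.
Codon 2 UUA (Leu): third position 2-fold.
Codon 3 UCC (Ser): third position 4-fold.
Codon 4 AGC (Ser): third position 2-fold.
Codon 5 GAA (Glu): third position 2-fold.
Codon 6 AAG (Lys): third position 2-fold.
Codon 7 GUC (Val): third position 4-fold.
Codon 8 CAC (His): third position 2-fold.
Four-fold degenerate third positions: 3.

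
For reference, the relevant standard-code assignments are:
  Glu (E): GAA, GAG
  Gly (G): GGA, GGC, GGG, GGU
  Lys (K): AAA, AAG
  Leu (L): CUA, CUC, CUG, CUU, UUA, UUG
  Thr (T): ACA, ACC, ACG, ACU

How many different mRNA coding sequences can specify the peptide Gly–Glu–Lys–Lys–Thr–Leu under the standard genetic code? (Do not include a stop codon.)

Gly: 4 codons.
Glu: 2 codons.
Lys: 2 codons.
Lys: 2 codons.
Thr: 4 codons.
Leu: 6 codons.
4 × 2 × 2 × 2 × 4 × 6 = 768.

768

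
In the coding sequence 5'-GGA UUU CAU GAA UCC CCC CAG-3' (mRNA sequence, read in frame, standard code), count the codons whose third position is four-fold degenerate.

Codon 1 GGA (Gly): third position 4-fold.
Codon 2 UUU (Phe): third position 2-fold.
Codon 3 CAU (His): third position 2-fold.
Codon 4 GAA (Glu): third position 2-fold.
Codon 5 UCC (Ser): third position 4-fold.
Codon 6 CCC (Pro): third position 4-fold.
Codon 7 CAG (Gln): third position 2-fold.
Four-fold degenerate third positions: 3.

3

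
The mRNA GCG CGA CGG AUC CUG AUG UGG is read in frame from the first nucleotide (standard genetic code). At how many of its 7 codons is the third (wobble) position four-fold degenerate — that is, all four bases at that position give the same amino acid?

Codon 1 GCG (Ala): third position 4-fold.
Codon 2 CGA (Arg): third position 4-fold.
Codon 3 CGG (Arg): third position 4-fold.
Codon 4 AUC (Ile): third position 3-fold.
Codon 5 CUG (Leu): third position 4-fold.
Codon 6 AUG (Met): third position 1-fold.
Codon 7 UGG (Trp): third position 1-fold.
Four-fold degenerate third positions: 4.

4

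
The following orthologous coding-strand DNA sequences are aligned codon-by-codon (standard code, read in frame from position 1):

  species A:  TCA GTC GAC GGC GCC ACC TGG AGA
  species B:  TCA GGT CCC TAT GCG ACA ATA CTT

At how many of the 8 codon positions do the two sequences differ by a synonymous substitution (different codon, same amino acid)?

Codon 1: TCA Ser / TCA Ser — identical.
Codon 2: GTC Val / GGT Gly — nonsynonymous.
Codon 3: GAC Asp / CCC Pro — nonsynonymous.
Codon 4: GGC Gly / TAT Tyr — nonsynonymous.
Codon 5: GCC Ala / GCG Ala — synonymous.
Codon 6: ACC Thr / ACA Thr — synonymous.
Codon 7: TGG Trp / ATA Ile — nonsynonymous.
Codon 8: AGA Arg / CTT Leu — nonsynonymous.
Synonymous differences: 2.

2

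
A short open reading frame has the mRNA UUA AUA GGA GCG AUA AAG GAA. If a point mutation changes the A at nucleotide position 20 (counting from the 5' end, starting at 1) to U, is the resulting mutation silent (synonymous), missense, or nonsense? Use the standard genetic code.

Position 20 falls in codon 7: GAA → Glu.
After the substitution the codon is GUA → Val.
Glu ≠ Val, so this is a missense mutation.

missense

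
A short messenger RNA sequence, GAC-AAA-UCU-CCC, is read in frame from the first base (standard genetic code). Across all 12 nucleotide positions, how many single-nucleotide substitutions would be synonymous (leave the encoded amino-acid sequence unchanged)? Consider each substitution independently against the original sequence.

Codon 1 (GAC, Asp): 1 synonymous substitution.
Codon 2 (AAA, Lys): 1 synonymous substitution.
Codon 3 (UCU, Ser): 3 synonymous substitutions.
Codon 4 (CCC, Pro): 3 synonymous substitutions.
Total: 1 + 1 + 3 + 3 = 8.

8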